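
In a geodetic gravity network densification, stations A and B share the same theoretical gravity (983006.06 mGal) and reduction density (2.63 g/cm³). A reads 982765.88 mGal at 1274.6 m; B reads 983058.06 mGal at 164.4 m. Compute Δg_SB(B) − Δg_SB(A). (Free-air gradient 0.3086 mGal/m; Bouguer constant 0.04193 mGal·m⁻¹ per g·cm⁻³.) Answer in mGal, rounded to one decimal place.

Δg_SB(A) = 982765.88 − 983006.06 + 0.3086×1274.6 − 0.04193×2.63×1274.6 = 12.60 mGal
Δg_SB(B) = 983058.06 − 983006.06 + 0.3086×164.4 − 0.04193×2.63×164.4 = 84.60 mGal
Difference = 84.60 − (12.60) = 72.00 mGal

72.0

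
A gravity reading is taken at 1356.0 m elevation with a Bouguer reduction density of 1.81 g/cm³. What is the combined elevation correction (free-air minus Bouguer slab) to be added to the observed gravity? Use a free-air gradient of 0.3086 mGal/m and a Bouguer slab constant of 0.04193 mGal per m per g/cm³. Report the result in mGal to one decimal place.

315.6

Combined gradient = 0.3086 − 0.04193 × 1.81 = 0.2327067 mGal/m
Combined elevation correction = 0.2327067 × 1356.0 = 315.6 mGal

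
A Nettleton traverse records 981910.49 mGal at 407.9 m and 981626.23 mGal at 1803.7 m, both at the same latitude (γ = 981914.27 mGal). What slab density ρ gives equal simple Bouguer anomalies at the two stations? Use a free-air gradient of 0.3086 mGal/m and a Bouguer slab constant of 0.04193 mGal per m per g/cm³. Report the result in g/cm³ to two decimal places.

Δg_obs = 981626.23 − 981910.49 = -284.26 mGal over Δh = 1803.7 − 407.9 = 1395.8 m
Equal Bouguer anomalies ⇒ Δg_obs + (0.3086 − 0.04193ρ)·Δh = 0
0.3086 − 0.04193ρ = −Δg_obs/Δh = 0.20365
ρ = (0.3086 − 0.20365) / 0.04193 = 2.50 g/cm³

2.50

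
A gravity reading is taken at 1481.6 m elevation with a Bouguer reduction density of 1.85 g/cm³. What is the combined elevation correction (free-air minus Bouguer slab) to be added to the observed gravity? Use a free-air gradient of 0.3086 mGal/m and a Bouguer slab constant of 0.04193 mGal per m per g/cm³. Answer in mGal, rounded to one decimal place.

Combined gradient = 0.3086 − 0.04193 × 1.85 = 0.2310295 mGal/m
Combined elevation correction = 0.2310295 × 1481.6 = 342.3 mGal

342.3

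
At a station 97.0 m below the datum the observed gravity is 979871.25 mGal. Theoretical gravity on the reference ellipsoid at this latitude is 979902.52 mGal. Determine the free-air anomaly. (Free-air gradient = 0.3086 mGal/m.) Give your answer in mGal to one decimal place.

-61.2

Free-air correction = 0.3086 × -97.0 = -29.93 mGal
Free-air anomaly = 979871.25 − 979902.52 + (-29.93) = -61.20 mGal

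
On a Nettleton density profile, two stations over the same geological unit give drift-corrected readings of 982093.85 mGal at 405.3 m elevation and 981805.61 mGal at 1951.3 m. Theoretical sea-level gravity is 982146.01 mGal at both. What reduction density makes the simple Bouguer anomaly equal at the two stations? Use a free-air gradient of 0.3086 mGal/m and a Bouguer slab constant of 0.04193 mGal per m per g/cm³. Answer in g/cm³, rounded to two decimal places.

Δg_obs = 981805.61 − 982093.85 = -288.24 mGal over Δh = 1951.3 − 405.3 = 1546.0 m
Equal Bouguer anomalies ⇒ Δg_obs + (0.3086 − 0.04193ρ)·Δh = 0
0.3086 − 0.04193ρ = −Δg_obs/Δh = 0.18644
ρ = (0.3086 − 0.18644) / 0.04193 = 2.91 g/cm³

2.91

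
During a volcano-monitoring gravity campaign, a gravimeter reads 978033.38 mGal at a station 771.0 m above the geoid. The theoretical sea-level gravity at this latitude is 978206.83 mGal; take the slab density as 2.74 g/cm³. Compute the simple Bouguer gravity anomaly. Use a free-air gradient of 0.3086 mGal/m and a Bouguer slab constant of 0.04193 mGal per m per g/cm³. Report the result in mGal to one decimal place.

Free-air correction = 0.3086 × 771.0 = 237.93 mGal
Free-air anomaly = 978033.38 − 978206.83 + (237.93) = 64.48 mGal
Bouguer slab correction = 0.04193 × 2.74 × 771.0 = 88.58 mGal
Simple Bouguer anomaly = 64.48 − (88.58) = -24.10 mGal

-24.1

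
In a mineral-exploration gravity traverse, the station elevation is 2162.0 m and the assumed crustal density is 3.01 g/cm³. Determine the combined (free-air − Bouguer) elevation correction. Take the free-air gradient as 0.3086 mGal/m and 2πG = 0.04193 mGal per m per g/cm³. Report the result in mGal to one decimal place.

394.3

Combined gradient = 0.3086 − 0.04193 × 3.01 = 0.1823907 mGal/m
Combined elevation correction = 0.1823907 × 2162.0 = 394.3 mGal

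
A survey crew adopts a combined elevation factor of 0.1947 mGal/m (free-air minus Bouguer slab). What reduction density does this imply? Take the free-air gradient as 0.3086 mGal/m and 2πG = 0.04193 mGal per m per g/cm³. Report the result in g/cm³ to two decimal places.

2.72

0.1947 = 0.3086 − 0.04193 × ρ
ρ = (0.3086 − 0.1947) / 0.04193 = 2.72 g/cm³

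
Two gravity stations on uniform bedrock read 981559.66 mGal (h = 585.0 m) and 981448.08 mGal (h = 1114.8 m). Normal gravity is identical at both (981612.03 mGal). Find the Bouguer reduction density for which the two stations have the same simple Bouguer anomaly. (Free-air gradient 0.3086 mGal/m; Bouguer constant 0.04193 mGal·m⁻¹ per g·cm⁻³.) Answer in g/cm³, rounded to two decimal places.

Δg_obs = 981448.08 − 981559.66 = -111.58 mGal over Δh = 1114.8 − 585.0 = 529.8 m
Equal Bouguer anomalies ⇒ Δg_obs + (0.3086 − 0.04193ρ)·Δh = 0
0.3086 − 0.04193ρ = −Δg_obs/Δh = 0.21061
ρ = (0.3086 − 0.21061) / 0.04193 = 2.34 g/cm³

2.34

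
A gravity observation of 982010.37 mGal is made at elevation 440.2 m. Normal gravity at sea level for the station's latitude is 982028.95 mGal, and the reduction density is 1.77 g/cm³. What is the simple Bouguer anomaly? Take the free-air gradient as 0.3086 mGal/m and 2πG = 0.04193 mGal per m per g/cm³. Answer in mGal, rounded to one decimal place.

Free-air correction = 0.3086 × 440.2 = 135.85 mGal
Free-air anomaly = 982010.37 − 982028.95 + (135.85) = 117.27 mGal
Bouguer slab correction = 0.04193 × 1.77 × 440.2 = 32.67 mGal
Simple Bouguer anomaly = 117.27 − (32.67) = 84.60 mGal

84.6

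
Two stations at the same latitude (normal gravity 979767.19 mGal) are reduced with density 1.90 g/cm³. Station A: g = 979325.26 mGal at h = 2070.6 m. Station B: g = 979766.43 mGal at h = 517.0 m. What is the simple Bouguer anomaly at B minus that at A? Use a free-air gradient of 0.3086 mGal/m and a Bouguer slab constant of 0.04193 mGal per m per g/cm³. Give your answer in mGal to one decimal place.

85.5

Δg_SB(A) = 979325.26 − 979767.19 + 0.3086×2070.6 − 0.04193×1.90×2070.6 = 32.10 mGal
Δg_SB(B) = 979766.43 − 979767.19 + 0.3086×517.0 − 0.04193×1.90×517.0 = 117.60 mGal
Difference = 117.60 − (32.10) = 85.50 mGal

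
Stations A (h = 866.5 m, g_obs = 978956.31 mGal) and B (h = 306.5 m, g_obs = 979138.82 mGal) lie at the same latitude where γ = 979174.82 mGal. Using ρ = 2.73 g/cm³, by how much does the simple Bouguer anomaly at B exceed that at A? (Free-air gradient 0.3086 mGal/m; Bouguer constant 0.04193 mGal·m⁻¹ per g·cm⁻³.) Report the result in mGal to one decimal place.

73.8

Δg_SB(A) = 978956.31 − 979174.82 + 0.3086×866.5 − 0.04193×2.73×866.5 = -50.30 mGal
Δg_SB(B) = 979138.82 − 979174.82 + 0.3086×306.5 − 0.04193×2.73×306.5 = 23.50 mGal
Difference = 23.50 − (-50.30) = 73.80 mGal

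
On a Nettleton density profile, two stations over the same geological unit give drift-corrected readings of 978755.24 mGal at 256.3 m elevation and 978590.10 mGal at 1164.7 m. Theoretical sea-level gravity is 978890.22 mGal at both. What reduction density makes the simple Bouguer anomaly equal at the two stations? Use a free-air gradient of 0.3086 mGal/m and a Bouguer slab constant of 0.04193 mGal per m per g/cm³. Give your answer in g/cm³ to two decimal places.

3.02

Δg_obs = 978590.10 − 978755.24 = -165.14 mGal over Δh = 1164.7 − 256.3 = 908.4 m
Equal Bouguer anomalies ⇒ Δg_obs + (0.3086 − 0.04193ρ)·Δh = 0
0.3086 − 0.04193ρ = −Δg_obs/Δh = 0.18179
ρ = (0.3086 − 0.18179) / 0.04193 = 3.02 g/cm³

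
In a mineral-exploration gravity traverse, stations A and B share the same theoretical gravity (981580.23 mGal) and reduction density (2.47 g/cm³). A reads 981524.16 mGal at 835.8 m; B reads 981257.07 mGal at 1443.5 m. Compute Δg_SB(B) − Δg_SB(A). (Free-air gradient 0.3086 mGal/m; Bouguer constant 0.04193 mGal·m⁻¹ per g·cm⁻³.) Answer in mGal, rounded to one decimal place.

-142.5

Δg_SB(A) = 981524.16 − 981580.23 + 0.3086×835.8 − 0.04193×2.47×835.8 = 115.30 mGal
Δg_SB(B) = 981257.07 − 981580.23 + 0.3086×1443.5 − 0.04193×2.47×1443.5 = -27.20 mGal
Difference = -27.20 − (115.30) = -142.50 mGal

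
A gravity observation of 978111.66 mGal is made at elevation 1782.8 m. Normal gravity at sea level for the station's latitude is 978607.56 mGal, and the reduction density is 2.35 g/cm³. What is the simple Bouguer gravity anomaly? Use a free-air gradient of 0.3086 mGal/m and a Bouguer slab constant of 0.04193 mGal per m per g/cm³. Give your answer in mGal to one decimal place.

Free-air correction = 0.3086 × 1782.8 = 550.17 mGal
Free-air anomaly = 978111.66 − 978607.56 + (550.17) = 54.27 mGal
Bouguer slab correction = 0.04193 × 2.35 × 1782.8 = 175.67 mGal
Simple Bouguer anomaly = 54.27 − (175.67) = -121.40 mGal

-121.4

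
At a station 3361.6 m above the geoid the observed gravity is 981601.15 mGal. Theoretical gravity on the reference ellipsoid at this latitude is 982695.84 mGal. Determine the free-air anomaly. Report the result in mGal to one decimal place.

-57.3

Free-air correction = 0.3086 × 3361.6 = 1037.39 mGal
Free-air anomaly = 981601.15 − 982695.84 + (1037.39) = -57.30 mGal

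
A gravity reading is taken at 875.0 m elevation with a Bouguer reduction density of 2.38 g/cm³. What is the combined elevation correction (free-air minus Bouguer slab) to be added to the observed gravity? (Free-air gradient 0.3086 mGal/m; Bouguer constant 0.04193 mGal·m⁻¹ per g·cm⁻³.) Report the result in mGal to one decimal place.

Combined gradient = 0.3086 − 0.04193 × 2.38 = 0.2088066 mGal/m
Combined elevation correction = 0.2088066 × 875.0 = 182.7 mGal

182.7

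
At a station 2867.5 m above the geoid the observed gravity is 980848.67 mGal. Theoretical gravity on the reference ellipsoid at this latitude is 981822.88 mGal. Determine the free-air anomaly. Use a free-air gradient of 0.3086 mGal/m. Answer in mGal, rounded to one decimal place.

-89.3

Free-air correction = 0.3086 × 2867.5 = 884.91 mGal
Free-air anomaly = 980848.67 − 981822.88 + (884.91) = -89.30 mGal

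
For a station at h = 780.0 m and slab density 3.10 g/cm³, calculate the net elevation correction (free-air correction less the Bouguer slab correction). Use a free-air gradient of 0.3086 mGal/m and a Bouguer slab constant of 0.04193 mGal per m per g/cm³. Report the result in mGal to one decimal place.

139.3

Combined gradient = 0.3086 − 0.04193 × 3.10 = 0.1786170 mGal/m
Combined elevation correction = 0.1786170 × 780.0 = 139.3 mGal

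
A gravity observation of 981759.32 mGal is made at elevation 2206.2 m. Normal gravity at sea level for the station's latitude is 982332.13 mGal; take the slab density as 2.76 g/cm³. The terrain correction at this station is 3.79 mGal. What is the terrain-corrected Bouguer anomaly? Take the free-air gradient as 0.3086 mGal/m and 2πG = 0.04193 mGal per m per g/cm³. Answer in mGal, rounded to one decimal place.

-143.5

Free-air correction = 0.3086 × 2206.2 = 680.83 mGal
Free-air anomaly = 981759.32 − 982332.13 + (680.83) = 108.02 mGal
Bouguer slab correction = 0.04193 × 2.76 × 2206.2 = 255.32 mGal
Simple Bouguer anomaly = 108.02 − (255.32) = -147.30 mGal
Complete Bouguer anomaly = -147.30 + 3.79 = -143.51 mGal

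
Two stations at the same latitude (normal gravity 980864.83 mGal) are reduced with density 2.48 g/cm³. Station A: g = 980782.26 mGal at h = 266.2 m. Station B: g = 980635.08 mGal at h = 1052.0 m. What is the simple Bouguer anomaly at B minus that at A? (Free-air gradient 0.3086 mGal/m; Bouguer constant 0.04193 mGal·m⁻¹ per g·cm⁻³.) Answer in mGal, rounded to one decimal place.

13.6

Δg_SB(A) = 980782.26 − 980864.83 + 0.3086×266.2 − 0.04193×2.48×266.2 = -28.10 mGal
Δg_SB(B) = 980635.08 − 980864.83 + 0.3086×1052.0 − 0.04193×2.48×1052.0 = -14.50 mGal
Difference = -14.50 − (-28.10) = 13.60 mGal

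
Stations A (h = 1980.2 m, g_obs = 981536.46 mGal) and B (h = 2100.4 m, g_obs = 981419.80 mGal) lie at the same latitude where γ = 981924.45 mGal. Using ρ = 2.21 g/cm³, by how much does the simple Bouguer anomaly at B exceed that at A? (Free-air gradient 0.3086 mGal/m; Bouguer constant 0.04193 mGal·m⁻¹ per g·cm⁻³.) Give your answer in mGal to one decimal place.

Δg_SB(A) = 981536.46 − 981924.45 + 0.3086×1980.2 − 0.04193×2.21×1980.2 = 39.60 mGal
Δg_SB(B) = 981419.80 − 981924.45 + 0.3086×2100.4 − 0.04193×2.21×2100.4 = -51.10 mGal
Difference = -51.10 − (39.60) = -90.70 mGal

-90.7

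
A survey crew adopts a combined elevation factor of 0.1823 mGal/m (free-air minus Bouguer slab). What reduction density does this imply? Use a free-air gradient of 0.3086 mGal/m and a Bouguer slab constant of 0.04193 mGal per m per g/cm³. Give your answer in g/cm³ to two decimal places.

0.1823 = 0.3086 − 0.04193 × ρ
ρ = (0.3086 − 0.1823) / 0.04193 = 3.01 g/cm³

3.01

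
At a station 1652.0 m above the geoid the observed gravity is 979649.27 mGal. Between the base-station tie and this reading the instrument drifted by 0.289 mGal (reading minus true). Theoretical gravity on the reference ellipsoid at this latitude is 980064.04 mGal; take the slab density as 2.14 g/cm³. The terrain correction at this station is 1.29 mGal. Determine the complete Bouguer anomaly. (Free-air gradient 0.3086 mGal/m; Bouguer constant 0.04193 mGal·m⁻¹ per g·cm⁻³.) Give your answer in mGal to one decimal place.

Drift-corrected reading = 979649.27 − (0.289) = 979648.981 mGal
Free-air correction = 0.3086 × 1652.0 = 509.81 mGal
Free-air anomaly = 979648.981 − 980064.04 + (509.81) = 94.751 mGal
Bouguer slab correction = 0.04193 × 2.14 × 1652.0 = 148.23 mGal
Simple Bouguer anomaly = 94.751 − (148.23) = -53.479 mGal
Complete Bouguer anomaly = -53.479 + 1.29 = -52.189 mGal

-52.2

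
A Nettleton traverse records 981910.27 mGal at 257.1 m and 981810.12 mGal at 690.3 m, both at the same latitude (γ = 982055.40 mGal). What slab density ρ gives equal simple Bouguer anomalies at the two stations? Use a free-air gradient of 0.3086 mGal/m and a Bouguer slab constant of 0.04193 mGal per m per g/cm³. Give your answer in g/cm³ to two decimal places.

Δg_obs = 981810.12 − 981910.27 = -100.15 mGal over Δh = 690.3 − 257.1 = 433.2 m
Equal Bouguer anomalies ⇒ Δg_obs + (0.3086 − 0.04193ρ)·Δh = 0
0.3086 − 0.04193ρ = −Δg_obs/Δh = 0.23119
ρ = (0.3086 − 0.23119) / 0.04193 = 1.85 g/cm³

1.85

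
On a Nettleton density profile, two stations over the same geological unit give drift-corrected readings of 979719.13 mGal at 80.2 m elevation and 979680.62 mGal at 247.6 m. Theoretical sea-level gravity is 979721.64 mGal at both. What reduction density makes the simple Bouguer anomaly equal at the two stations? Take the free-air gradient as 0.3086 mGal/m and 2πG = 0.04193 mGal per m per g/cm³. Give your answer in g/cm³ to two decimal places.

Δg_obs = 979680.62 − 979719.13 = -38.51 mGal over Δh = 247.6 − 80.2 = 167.4 m
Equal Bouguer anomalies ⇒ Δg_obs + (0.3086 − 0.04193ρ)·Δh = 0
0.3086 − 0.04193ρ = −Δg_obs/Δh = 0.23005
ρ = (0.3086 − 0.23005) / 0.04193 = 1.87 g/cm³

1.87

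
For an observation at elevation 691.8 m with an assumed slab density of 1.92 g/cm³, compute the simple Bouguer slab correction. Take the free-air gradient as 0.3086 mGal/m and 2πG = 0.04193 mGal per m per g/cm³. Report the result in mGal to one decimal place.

Bouguer slab correction = 0.04193 × 1.92 × 691.8 = 55.7 mGal

55.7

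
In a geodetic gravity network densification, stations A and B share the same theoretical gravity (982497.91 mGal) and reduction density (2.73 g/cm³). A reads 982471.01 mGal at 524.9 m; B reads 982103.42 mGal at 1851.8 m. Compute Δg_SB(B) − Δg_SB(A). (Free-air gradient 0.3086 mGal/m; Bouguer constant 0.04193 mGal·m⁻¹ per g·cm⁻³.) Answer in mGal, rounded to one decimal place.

-110.0

Δg_SB(A) = 982471.01 − 982497.91 + 0.3086×524.9 − 0.04193×2.73×524.9 = 75.00 mGal
Δg_SB(B) = 982103.42 − 982497.91 + 0.3086×1851.8 − 0.04193×2.73×1851.8 = -35.00 mGal
Difference = -35.00 − (75.00) = -110.00 mGal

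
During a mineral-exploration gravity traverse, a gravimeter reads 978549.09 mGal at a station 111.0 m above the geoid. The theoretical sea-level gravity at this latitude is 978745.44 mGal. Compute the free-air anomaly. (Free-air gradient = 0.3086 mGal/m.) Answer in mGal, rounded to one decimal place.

-162.1

Free-air correction = 0.3086 × 111.0 = 34.25 mGal
Free-air anomaly = 978549.09 − 978745.44 + (34.25) = -162.10 mGal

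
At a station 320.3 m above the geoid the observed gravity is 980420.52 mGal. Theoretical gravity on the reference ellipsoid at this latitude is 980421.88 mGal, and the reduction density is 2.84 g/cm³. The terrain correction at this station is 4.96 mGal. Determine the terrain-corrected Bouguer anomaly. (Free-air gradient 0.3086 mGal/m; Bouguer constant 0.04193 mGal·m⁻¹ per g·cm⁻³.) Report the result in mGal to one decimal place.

64.3

Free-air correction = 0.3086 × 320.3 = 98.84 mGal
Free-air anomaly = 980420.52 − 980421.88 + (98.84) = 97.48 mGal
Bouguer slab correction = 0.04193 × 2.84 × 320.3 = 38.14 mGal
Simple Bouguer anomaly = 97.48 − (38.14) = 59.34 mGal
Complete Bouguer anomaly = 59.34 + 4.96 = 64.30 mGal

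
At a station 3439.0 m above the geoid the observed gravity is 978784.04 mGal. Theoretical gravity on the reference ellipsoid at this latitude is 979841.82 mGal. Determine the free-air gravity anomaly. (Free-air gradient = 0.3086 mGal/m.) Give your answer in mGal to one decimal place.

Free-air correction = 0.3086 × 3439.0 = 1061.28 mGal
Free-air anomaly = 978784.04 − 979841.82 + (1061.28) = 3.50 mGal

3.5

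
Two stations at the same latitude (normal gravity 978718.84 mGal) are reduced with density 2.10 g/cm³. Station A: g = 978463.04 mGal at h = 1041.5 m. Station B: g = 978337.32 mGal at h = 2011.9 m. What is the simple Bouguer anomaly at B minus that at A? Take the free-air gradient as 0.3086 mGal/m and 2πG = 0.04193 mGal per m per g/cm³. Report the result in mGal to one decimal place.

88.3

Δg_SB(A) = 978463.04 − 978718.84 + 0.3086×1041.5 − 0.04193×2.10×1041.5 = -26.10 mGal
Δg_SB(B) = 978337.32 − 978718.84 + 0.3086×2011.9 − 0.04193×2.10×2011.9 = 62.20 mGal
Difference = 62.20 − (-26.10) = 88.30 mGal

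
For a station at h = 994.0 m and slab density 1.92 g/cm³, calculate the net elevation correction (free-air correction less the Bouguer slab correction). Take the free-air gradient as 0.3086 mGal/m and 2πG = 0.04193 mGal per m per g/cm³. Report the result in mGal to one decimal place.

Combined gradient = 0.3086 − 0.04193 × 1.92 = 0.2280944 mGal/m
Combined elevation correction = 0.2280944 × 994.0 = 226.7 mGal

226.7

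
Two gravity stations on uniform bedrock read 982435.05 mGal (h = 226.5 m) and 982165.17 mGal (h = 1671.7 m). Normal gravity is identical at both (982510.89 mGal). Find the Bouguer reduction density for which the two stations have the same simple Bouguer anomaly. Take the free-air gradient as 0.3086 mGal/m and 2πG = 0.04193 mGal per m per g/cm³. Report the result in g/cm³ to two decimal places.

2.91

Δg_obs = 982165.17 − 982435.05 = -269.88 mGal over Δh = 1671.7 − 226.5 = 1445.2 m
Equal Bouguer anomalies ⇒ Δg_obs + (0.3086 − 0.04193ρ)·Δh = 0
0.3086 − 0.04193ρ = −Δg_obs/Δh = 0.18674
ρ = (0.3086 − 0.18674) / 0.04193 = 2.91 g/cm³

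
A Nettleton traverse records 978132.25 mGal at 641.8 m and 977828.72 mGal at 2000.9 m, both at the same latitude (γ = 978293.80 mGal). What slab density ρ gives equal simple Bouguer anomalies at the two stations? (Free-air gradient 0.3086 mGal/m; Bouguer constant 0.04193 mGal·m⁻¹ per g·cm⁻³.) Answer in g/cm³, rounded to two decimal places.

2.03

Δg_obs = 977828.72 − 978132.25 = -303.53 mGal over Δh = 2000.9 − 641.8 = 1359.1 m
Equal Bouguer anomalies ⇒ Δg_obs + (0.3086 − 0.04193ρ)·Δh = 0
0.3086 − 0.04193ρ = −Δg_obs/Δh = 0.22333
ρ = (0.3086 − 0.22333) / 0.04193 = 2.03 g/cm³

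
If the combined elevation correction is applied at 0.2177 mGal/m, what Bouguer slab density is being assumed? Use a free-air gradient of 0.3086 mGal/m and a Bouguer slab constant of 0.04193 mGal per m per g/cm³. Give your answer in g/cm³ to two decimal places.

2.17

0.2177 = 0.3086 − 0.04193 × ρ
ρ = (0.3086 − 0.2177) / 0.04193 = 2.17 g/cm³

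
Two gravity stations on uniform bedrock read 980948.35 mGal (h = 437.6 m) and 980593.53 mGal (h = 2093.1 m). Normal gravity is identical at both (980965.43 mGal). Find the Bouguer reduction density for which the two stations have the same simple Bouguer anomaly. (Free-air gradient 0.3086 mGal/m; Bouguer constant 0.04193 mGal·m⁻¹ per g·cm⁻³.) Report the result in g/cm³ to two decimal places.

Δg_obs = 980593.53 − 980948.35 = -354.82 mGal over Δh = 2093.1 − 437.6 = 1655.5 m
Equal Bouguer anomalies ⇒ Δg_obs + (0.3086 − 0.04193ρ)·Δh = 0
0.3086 − 0.04193ρ = −Δg_obs/Δh = 0.21433
ρ = (0.3086 − 0.21433) / 0.04193 = 2.25 g/cm³

2.25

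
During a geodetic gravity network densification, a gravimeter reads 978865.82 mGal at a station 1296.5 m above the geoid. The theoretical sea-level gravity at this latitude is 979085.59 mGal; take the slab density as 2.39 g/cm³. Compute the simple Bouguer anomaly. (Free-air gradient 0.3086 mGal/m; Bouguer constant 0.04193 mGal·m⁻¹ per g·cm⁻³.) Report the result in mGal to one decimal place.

Free-air correction = 0.3086 × 1296.5 = 400.10 mGal
Free-air anomaly = 978865.82 − 979085.59 + (400.10) = 180.33 mGal
Bouguer slab correction = 0.04193 × 2.39 × 1296.5 = 129.93 mGal
Simple Bouguer anomaly = 180.33 − (129.93) = 50.40 mGal

50.4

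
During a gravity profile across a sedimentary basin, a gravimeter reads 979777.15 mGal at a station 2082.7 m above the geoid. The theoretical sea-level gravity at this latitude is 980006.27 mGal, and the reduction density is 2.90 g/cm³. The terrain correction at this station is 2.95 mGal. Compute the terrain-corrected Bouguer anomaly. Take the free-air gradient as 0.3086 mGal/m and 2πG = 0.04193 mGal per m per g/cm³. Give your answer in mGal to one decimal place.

Free-air correction = 0.3086 × 2082.7 = 642.72 mGal
Free-air anomaly = 979777.15 − 980006.27 + (642.72) = 413.60 mGal
Bouguer slab correction = 0.04193 × 2.90 × 2082.7 = 253.25 mGal
Simple Bouguer anomaly = 413.60 − (253.25) = 160.35 mGal
Complete Bouguer anomaly = 160.35 + 2.95 = 163.30 mGal

163.3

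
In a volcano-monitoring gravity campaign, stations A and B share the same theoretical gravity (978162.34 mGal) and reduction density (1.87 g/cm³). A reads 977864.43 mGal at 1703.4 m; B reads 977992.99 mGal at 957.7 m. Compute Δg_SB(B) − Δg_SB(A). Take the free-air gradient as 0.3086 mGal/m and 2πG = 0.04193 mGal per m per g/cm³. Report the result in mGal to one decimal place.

Δg_SB(A) = 977864.43 − 978162.34 + 0.3086×1703.4 − 0.04193×1.87×1703.4 = 94.20 mGal
Δg_SB(B) = 977992.99 − 978162.34 + 0.3086×957.7 − 0.04193×1.87×957.7 = 51.10 mGal
Difference = 51.10 − (94.20) = -43.10 mGal

-43.1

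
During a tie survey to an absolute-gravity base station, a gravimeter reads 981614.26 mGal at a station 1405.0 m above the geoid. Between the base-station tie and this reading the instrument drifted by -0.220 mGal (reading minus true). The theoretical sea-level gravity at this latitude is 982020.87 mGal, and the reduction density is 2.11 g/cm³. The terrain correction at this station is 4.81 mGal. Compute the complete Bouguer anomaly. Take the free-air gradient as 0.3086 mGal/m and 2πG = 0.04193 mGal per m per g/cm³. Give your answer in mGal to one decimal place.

-92.3

Drift-corrected reading = 981614.26 − (-0.220) = 981614.480 mGal
Free-air correction = 0.3086 × 1405.0 = 433.58 mGal
Free-air anomaly = 981614.480 − 982020.87 + (433.58) = 27.190 mGal
Bouguer slab correction = 0.04193 × 2.11 × 1405.0 = 124.30 mGal
Simple Bouguer anomaly = 27.190 − (124.30) = -97.110 mGal
Complete Bouguer anomaly = -97.110 + 4.81 = -92.300 mGal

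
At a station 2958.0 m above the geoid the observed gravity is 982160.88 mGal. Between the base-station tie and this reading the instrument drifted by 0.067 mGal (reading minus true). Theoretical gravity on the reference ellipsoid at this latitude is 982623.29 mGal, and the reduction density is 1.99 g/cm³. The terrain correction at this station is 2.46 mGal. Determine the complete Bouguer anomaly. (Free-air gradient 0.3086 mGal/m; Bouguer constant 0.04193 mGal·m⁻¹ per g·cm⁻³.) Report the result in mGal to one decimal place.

Drift-corrected reading = 982160.88 − (0.067) = 982160.813 mGal
Free-air correction = 0.3086 × 2958.0 = 912.84 mGal
Free-air anomaly = 982160.813 − 982623.29 + (912.84) = 450.363 mGal
Bouguer slab correction = 0.04193 × 1.99 × 2958.0 = 246.82 mGal
Simple Bouguer anomaly = 450.363 − (246.82) = 203.543 mGal
Complete Bouguer anomaly = 203.543 + 2.46 = 206.003 mGal

206.0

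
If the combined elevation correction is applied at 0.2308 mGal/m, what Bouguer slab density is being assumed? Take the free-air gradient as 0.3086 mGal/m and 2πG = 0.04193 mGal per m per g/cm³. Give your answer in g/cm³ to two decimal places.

1.86

0.2308 = 0.3086 − 0.04193 × ρ
ρ = (0.3086 − 0.2308) / 0.04193 = 1.86 g/cm³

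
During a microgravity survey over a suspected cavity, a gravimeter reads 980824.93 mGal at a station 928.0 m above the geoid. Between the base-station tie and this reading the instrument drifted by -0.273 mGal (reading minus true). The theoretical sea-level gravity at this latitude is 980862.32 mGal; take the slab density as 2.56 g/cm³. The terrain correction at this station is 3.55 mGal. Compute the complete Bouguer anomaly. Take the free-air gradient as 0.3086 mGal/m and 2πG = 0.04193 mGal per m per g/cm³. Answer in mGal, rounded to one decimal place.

Drift-corrected reading = 980824.93 − (-0.273) = 980825.203 mGal
Free-air correction = 0.3086 × 928.0 = 286.38 mGal
Free-air anomaly = 980825.203 − 980862.32 + (286.38) = 249.263 mGal
Bouguer slab correction = 0.04193 × 2.56 × 928.0 = 99.61 mGal
Simple Bouguer anomaly = 249.263 − (99.61) = 149.653 mGal
Complete Bouguer anomaly = 149.653 + 3.55 = 153.203 mGal

153.2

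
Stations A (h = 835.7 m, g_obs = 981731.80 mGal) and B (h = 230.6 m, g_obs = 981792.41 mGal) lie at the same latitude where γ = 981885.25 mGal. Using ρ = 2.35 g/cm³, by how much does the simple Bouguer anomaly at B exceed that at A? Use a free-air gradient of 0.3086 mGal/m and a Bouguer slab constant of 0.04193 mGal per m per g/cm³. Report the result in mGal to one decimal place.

Δg_SB(A) = 981731.80 − 981885.25 + 0.3086×835.7 − 0.04193×2.35×835.7 = 22.10 mGal
Δg_SB(B) = 981792.41 − 981885.25 + 0.3086×230.6 − 0.04193×2.35×230.6 = -44.40 mGal
Difference = -44.40 − (22.10) = -66.50 mGal

-66.5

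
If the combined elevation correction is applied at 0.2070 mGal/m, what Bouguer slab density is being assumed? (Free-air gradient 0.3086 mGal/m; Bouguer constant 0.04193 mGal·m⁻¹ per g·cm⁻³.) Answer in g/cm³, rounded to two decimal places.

0.2070 = 0.3086 − 0.04193 × ρ
ρ = (0.3086 − 0.2070) / 0.04193 = 2.42 g/cm³

2.42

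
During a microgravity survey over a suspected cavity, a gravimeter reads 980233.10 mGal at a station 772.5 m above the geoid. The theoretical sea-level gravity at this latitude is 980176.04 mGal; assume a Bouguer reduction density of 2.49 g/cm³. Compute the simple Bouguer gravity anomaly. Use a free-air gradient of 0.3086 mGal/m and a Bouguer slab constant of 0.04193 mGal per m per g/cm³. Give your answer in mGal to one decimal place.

214.8

Free-air correction = 0.3086 × 772.5 = 238.39 mGal
Free-air anomaly = 980233.10 − 980176.04 + (238.39) = 295.45 mGal
Bouguer slab correction = 0.04193 × 2.49 × 772.5 = 80.65 mGal
Simple Bouguer anomaly = 295.45 − (80.65) = 214.80 mGal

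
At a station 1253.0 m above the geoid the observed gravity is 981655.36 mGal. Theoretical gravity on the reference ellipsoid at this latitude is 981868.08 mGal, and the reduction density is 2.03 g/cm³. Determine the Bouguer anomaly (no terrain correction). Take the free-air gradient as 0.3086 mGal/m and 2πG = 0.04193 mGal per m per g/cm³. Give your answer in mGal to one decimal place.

67.3

Free-air correction = 0.3086 × 1253.0 = 386.68 mGal
Free-air anomaly = 981655.36 − 981868.08 + (386.68) = 173.96 mGal
Bouguer slab correction = 0.04193 × 2.03 × 1253.0 = 106.65 mGal
Simple Bouguer anomaly = 173.96 − (106.65) = 67.31 mGal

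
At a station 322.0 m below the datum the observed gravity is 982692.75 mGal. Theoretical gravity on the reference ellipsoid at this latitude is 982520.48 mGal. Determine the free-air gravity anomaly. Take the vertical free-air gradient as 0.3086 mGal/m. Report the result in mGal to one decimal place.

72.9

Free-air correction = 0.3086 × -322.0 = -99.37 mGal
Free-air anomaly = 982692.75 − 982520.48 + (-99.37) = 72.90 mGal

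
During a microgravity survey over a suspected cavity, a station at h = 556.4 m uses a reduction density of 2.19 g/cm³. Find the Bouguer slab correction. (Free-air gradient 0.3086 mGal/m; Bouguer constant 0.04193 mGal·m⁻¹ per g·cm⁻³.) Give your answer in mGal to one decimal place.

Bouguer slab correction = 0.04193 × 2.19 × 556.4 = 51.1 mGal

51.1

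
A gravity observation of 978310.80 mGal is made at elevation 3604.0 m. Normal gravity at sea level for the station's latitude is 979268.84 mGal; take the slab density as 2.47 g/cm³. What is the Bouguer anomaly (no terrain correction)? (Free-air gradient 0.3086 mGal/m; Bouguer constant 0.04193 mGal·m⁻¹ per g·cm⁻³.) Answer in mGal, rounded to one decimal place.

-219.1

Free-air correction = 0.3086 × 3604.0 = 1112.19 mGal
Free-air anomaly = 978310.80 − 979268.84 + (1112.19) = 154.15 mGal
Bouguer slab correction = 0.04193 × 2.47 × 3604.0 = 373.26 mGal
Simple Bouguer anomaly = 154.15 − (373.26) = -219.11 mGal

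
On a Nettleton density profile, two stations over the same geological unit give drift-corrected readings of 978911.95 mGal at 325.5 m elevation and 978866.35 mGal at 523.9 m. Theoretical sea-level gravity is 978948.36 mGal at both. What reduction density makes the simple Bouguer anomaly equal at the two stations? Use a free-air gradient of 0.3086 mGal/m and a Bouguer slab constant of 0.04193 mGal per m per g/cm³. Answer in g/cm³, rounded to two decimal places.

1.88

Δg_obs = 978866.35 − 978911.95 = -45.60 mGal over Δh = 523.9 − 325.5 = 198.4 m
Equal Bouguer anomalies ⇒ Δg_obs + (0.3086 − 0.04193ρ)·Δh = 0
0.3086 − 0.04193ρ = −Δg_obs/Δh = 0.22984
ρ = (0.3086 − 0.22984) / 0.04193 = 1.88 g/cm³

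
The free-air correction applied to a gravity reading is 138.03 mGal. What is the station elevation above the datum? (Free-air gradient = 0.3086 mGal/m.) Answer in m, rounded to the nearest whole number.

h = 138.03 / 0.3086 = 447.28 m

447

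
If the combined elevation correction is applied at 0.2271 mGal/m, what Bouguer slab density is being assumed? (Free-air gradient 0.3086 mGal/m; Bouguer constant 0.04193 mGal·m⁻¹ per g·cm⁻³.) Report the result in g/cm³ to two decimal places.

0.2271 = 0.3086 − 0.04193 × ρ
ρ = (0.3086 − 0.2271) / 0.04193 = 1.94 g/cm³

1.94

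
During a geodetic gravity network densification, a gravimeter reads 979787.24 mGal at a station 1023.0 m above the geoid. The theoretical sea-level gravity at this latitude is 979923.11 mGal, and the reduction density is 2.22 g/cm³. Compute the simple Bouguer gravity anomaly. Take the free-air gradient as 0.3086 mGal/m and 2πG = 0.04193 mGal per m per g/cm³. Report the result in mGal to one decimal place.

Free-air correction = 0.3086 × 1023.0 = 315.70 mGal
Free-air anomaly = 979787.24 − 979923.11 + (315.70) = 179.83 mGal
Bouguer slab correction = 0.04193 × 2.22 × 1023.0 = 95.23 mGal
Simple Bouguer anomaly = 179.83 − (95.23) = 84.60 mGal

84.6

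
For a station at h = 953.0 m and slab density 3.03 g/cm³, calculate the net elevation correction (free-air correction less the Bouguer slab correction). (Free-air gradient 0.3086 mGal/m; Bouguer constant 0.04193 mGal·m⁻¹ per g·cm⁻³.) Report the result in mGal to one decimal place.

Combined gradient = 0.3086 − 0.04193 × 3.03 = 0.1815521 mGal/m
Combined elevation correction = 0.1815521 × 953.0 = 173.0 mGal

173.0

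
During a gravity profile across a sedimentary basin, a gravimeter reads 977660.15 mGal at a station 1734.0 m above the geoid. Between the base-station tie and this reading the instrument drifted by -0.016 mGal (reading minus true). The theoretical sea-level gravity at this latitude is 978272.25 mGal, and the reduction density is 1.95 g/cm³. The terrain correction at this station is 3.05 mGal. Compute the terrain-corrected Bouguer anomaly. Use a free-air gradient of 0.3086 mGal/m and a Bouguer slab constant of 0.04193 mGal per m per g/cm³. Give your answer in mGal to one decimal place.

-215.7

Drift-corrected reading = 977660.15 − (-0.016) = 977660.166 mGal
Free-air correction = 0.3086 × 1734.0 = 535.11 mGal
Free-air anomaly = 977660.166 − 978272.25 + (535.11) = -76.974 mGal
Bouguer slab correction = 0.04193 × 1.95 × 1734.0 = 141.78 mGal
Simple Bouguer anomaly = -76.974 − (141.78) = -218.754 mGal
Complete Bouguer anomaly = -218.754 + 3.05 = -215.704 mGal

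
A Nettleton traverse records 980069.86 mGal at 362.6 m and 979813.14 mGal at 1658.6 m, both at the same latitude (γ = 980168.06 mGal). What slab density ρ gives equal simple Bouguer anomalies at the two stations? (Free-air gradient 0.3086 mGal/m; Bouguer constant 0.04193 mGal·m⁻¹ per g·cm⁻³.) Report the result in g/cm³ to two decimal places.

Δg_obs = 979813.14 − 980069.86 = -256.72 mGal over Δh = 1658.6 − 362.6 = 1296.0 m
Equal Bouguer anomalies ⇒ Δg_obs + (0.3086 − 0.04193ρ)·Δh = 0
0.3086 − 0.04193ρ = −Δg_obs/Δh = 0.19809
ρ = (0.3086 − 0.19809) / 0.04193 = 2.64 g/cm³

2.64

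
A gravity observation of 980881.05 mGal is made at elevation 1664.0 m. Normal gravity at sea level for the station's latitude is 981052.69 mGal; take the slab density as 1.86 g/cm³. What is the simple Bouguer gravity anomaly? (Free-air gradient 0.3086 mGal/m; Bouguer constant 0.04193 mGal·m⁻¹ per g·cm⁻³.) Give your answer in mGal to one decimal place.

212.1

Free-air correction = 0.3086 × 1664.0 = 513.51 mGal
Free-air anomaly = 980881.05 − 981052.69 + (513.51) = 341.87 mGal
Bouguer slab correction = 0.04193 × 1.86 × 1664.0 = 129.78 mGal
Simple Bouguer anomaly = 341.87 − (129.78) = 212.09 mGal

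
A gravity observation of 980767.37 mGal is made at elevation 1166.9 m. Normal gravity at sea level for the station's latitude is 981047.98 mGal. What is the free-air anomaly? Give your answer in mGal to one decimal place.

79.5

Free-air correction = 0.3086 × 1166.9 = 360.11 mGal
Free-air anomaly = 980767.37 − 981047.98 + (360.11) = 79.50 mGal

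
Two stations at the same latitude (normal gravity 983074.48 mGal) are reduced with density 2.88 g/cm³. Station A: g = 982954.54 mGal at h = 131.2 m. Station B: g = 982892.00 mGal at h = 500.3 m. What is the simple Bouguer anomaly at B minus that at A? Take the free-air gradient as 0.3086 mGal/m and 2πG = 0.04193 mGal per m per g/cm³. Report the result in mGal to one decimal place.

6.8

Δg_SB(A) = 982954.54 − 983074.48 + 0.3086×131.2 − 0.04193×2.88×131.2 = -95.30 mGal
Δg_SB(B) = 982892.00 − 983074.48 + 0.3086×500.3 − 0.04193×2.88×500.3 = -88.50 mGal
Difference = -88.50 − (-95.30) = 6.80 mGal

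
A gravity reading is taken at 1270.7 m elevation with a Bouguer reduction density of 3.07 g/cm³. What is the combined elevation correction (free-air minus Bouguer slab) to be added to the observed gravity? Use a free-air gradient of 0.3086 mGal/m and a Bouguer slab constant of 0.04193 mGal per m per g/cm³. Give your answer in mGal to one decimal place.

Combined gradient = 0.3086 − 0.04193 × 3.07 = 0.1798749 mGal/m
Combined elevation correction = 0.1798749 × 1270.7 = 228.6 mGal

228.6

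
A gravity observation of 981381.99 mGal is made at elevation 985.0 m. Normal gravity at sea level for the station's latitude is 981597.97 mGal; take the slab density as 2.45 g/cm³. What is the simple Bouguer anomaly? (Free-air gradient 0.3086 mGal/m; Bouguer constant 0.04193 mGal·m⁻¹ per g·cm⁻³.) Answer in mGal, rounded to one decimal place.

-13.2

Free-air correction = 0.3086 × 985.0 = 303.97 mGal
Free-air anomaly = 981381.99 − 981597.97 + (303.97) = 87.99 mGal
Bouguer slab correction = 0.04193 × 2.45 × 985.0 = 101.19 mGal
Simple Bouguer anomaly = 87.99 − (101.19) = -13.20 mGal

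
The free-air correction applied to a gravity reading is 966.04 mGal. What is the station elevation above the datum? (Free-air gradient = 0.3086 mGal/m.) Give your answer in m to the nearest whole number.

h = 966.04 / 0.3086 = 3130.40 m

3130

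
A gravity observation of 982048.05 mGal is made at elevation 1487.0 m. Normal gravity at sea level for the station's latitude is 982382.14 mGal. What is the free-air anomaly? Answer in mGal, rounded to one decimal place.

124.8

Free-air correction = 0.3086 × 1487.0 = 458.89 mGal
Free-air anomaly = 982048.05 − 982382.14 + (458.89) = 124.80 mGal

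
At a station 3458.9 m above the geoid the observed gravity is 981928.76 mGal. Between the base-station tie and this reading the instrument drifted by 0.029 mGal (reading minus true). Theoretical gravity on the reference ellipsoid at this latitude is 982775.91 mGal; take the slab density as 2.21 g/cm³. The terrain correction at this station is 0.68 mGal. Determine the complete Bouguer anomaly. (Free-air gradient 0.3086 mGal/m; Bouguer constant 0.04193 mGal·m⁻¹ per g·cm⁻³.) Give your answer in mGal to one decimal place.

-99.6

Drift-corrected reading = 981928.76 − (0.029) = 981928.731 mGal
Free-air correction = 0.3086 × 3458.9 = 1067.42 mGal
Free-air anomaly = 981928.731 − 982775.91 + (1067.42) = 220.241 mGal
Bouguer slab correction = 0.04193 × 2.21 × 3458.9 = 320.52 mGal
Simple Bouguer anomaly = 220.241 − (320.52) = -100.279 mGal
Complete Bouguer anomaly = -100.279 + 0.68 = -99.599 mGal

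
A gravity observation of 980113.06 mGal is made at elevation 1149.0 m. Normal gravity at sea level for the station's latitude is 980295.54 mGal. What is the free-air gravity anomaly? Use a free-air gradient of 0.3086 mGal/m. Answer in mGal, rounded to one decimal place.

172.1

Free-air correction = 0.3086 × 1149.0 = 354.58 mGal
Free-air anomaly = 980113.06 − 980295.54 + (354.58) = 172.10 mGal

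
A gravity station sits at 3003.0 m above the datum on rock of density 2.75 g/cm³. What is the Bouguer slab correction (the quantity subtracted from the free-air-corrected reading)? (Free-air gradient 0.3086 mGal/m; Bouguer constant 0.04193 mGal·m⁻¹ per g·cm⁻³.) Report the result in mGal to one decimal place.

346.3

Bouguer slab correction = 0.04193 × 2.75 × 3003.0 = 346.3 mGal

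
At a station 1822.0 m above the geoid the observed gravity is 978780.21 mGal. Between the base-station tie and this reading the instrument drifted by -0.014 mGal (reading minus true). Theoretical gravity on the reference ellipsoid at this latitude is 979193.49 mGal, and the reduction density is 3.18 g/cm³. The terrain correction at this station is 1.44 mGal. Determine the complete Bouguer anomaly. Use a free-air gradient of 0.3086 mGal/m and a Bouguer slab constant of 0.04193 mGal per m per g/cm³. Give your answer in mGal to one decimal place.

Drift-corrected reading = 978780.21 − (-0.014) = 978780.224 mGal
Free-air correction = 0.3086 × 1822.0 = 562.27 mGal
Free-air anomaly = 978780.224 − 979193.49 + (562.27) = 149.004 mGal
Bouguer slab correction = 0.04193 × 3.18 × 1822.0 = 242.94 mGal
Simple Bouguer anomaly = 149.004 − (242.94) = -93.936 mGal
Complete Bouguer anomaly = -93.936 + 1.44 = -92.496 mGal

-92.5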